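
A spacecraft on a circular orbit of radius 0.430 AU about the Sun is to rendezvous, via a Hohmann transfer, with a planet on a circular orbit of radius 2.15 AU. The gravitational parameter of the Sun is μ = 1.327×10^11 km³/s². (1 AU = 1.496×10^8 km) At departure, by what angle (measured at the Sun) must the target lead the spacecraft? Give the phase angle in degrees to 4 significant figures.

In km: r₁ = 0.430 × 1.496×10^8 = 6.4328×10^7 km; r₂ = 2.15 × 1.496×10^8 = 3.2164×10^8 km.
The Hohmann ellipse has a_t = (r₁ + r₂)/2 = 1.92984×10^8 km.
Transfer time t = π√(a_t³/μ) = 2.3120×10^7 s.
The target's mean motion on its circular orbit is ω₂ = √(μ/r₂³) = 6.3151×10^-8 rad/s.
Angle swept by the target during transfer: ω₂·t = 1.4601 rad = 83.66°.
The spacecraft traverses 180° on the transfer ellipse, so the target must lead by 180° − 83.66° = 96.34°.

φ = 96.34°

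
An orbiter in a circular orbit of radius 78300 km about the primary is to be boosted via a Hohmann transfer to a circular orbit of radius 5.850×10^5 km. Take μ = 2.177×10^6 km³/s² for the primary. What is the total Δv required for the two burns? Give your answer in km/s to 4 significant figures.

The Hohmann ellipse has a_t = (r₁ + r₂)/2 = 3.3165×10^5 km.
At r₁ the circular-orbit speed is v₁ = √(μ/r₁) = 5.273 km/s.
On the transfer ellipse at r₁, vis-viva equation gives v_p = √[μ(2/r₁ − 1/a_t)] = 7.003 km/s.
First burn Δv₁ = |v_p − v₁| = 1.730 km/s.
At r₂, v₂ = √(μ/r₂) = 1.9291 km/s.
Transfer-orbit speed at r₂: v_a = √[μ(2/r₂ − 1/a_t)] = 0.93733 km/s.
Second burn Δv₂ = |v₂ − v_a| = 0.9918 km/s.
Δv = Δv₁ + Δv₂ = 1.730 + 0.9918 = 2.722 km/s.

Δv = 2.722 km/s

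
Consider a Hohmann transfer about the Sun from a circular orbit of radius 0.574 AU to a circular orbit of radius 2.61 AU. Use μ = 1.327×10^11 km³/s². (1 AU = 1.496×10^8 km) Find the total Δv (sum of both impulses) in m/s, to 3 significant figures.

Δv = 18400 m/s

In km: r₁ = 0.574 × 1.496×10^8 = 8.58704×10^7 km; r₂ = 2.61 × 1.496×10^8 = 3.90456×10^8 km.
Semi-major axis of the transfer orbit: a_t = (8.58704×10^7 + 3.90456×10^8)/2 = 2.381632×10^8 km.
At r₁ the circular-orbit speed is v₁ = √(μ/r₁) = 39.31 km/s.
Transfer-orbit speed at r₁ (v² = μ(2/r − 1/a)): v_p = √[μ(2/r₁ − 1/a_t)] = 50.33 km/s.
First burn Δv₁ = |v_p − v₁| = 11.02 km/s.
At r₂, v₂ = √(μ/r₂) = 18.4353 km/s.
Transfer-orbit speed at r₂: v_a = √[μ(2/r₂ − 1/a_t)] = 11.0696 km/s.
Second burn Δv₂ = |v₂ − v_a| = 7.366 km/s.
Δv = Δv₁ + Δv₂ = 11.02 + 7.366 = 18.39 km/s.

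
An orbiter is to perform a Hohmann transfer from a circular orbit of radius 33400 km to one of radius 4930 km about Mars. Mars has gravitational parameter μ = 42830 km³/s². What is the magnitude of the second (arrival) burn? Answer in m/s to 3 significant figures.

Δv₂ = 944 m/s

Transfer-ellipse semi-major axis a_t = (r₁ + r₂)/2 = (33400 + 4930)/2 = 19165 km.
On the circular orbit at r = 4930 km, v_c = √(μ/r) = 2.9475 km/s.
Transfer-orbit speed at the same r (vis-viva, a = a_t): v_t = √[μ(2/r − 1/a_t)] = 3.8911 km/s.
Δv₂ = |v_t − v_c| = |3.8911 − 2.9475| = 0.9436 km/s.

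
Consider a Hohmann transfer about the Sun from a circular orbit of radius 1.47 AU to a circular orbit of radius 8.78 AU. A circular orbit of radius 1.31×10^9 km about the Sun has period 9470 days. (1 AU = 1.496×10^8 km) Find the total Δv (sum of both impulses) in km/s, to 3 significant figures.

Δv = 12.2 km/s

From Kepler's third law T² = 4π²r³/μ at r = 1.31×10^9 km, T = 9470 days = 9470 × 86400 s = 8.18208×10^8 s: μ = 4π²r³/T² = 1.32570×10^11 km³/s².
In km: r₁ = 1.47 × 1.496×10^8 = 2.19912×10^8 km; r₂ = 8.78 × 1.496×10^8 = 1.313488×10^9 km.
Semi-major axis of the transfer orbit: a_t = (2.19912×10^8 + 1.313488×10^9)/2 = 7.667×10^8 km.
Circular speed at r₁: v₁ = √(μ/r₁) = √(1.32570×10^11/2.19912×10^8) = 24.553 km/s.
Transfer-orbit speed at r₁ (v² = μ(2/r − 1/a)): v_p = √[μ(2/r₁ − 1/a_t)] = 32.137 km/s.
First burn Δv₁ = |v_p − v₁| = 7.584 km/s.
Circular speed at r₂: v₂ = √(μ/r₂) = 10.0464 km/s.
Transfer-orbit speed at r₂: v_a = √[μ(2/r₂ − 1/a_t)] = 5.38049 km/s.
Second burn Δv₂ = |v₂ − v_a| = 4.666 km/s.
Δv = Δv₁ + Δv₂ = 7.584 + 4.666 = 12.25 km/s.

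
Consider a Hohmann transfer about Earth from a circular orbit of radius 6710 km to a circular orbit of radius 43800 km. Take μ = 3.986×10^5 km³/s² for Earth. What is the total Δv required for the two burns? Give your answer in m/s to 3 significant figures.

Δv = 3900 m/s

Transfer-ellipse semi-major axis a_t = (r₁ + r₂)/2 = (6710 + 43800)/2 = 25255 km.
Circular speed at r₁: v₁ = √(μ/r₁) = √(3.986×10^5/6710) = 7.70739 km/s.
Transfer-orbit speed at r₁ (vis-viva equation): v_p = √[μ(2/r₁ − 1/a_t)] = 10.1501 km/s.
First burn Δv₁ = |v_p − v₁| = 2.4427 km/s.
At r₂, v₂ = √(μ/r₂) = 3.0167 km/s.
Transfer-orbit speed at r₂: v_a = √[μ(2/r₂ − 1/a_t)] = 1.5550 km/s.
Second burn Δv₂ = |v₂ − v_a| = 1.4617 km/s.
Δv = Δv₁ + Δv₂ = 2.4427 + 1.4617 = 3.904 km/s.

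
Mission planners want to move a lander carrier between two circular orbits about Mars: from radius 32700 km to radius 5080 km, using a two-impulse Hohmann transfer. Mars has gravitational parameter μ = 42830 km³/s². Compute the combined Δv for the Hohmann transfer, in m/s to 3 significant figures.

Δv = 1470 m/s

Semi-major axis of the transfer orbit: a_t = (32700 + 5080)/2 = 18890 km.
Circular speed at r₁: v₁ = √(μ/r₁) = √(42830/32700) = 1.1445 km/s.
Transfer-orbit speed at r₁ (v² = μ(2/r − 1/a)): v_a = √[μ(2/r₁ − 1/a_t)] = 0.59349 km/s.
First burn Δv₁ = |v_a − v₁| = 0.5510 km/s.
At r₂, v₂ = √(μ/r₂) = 2.9036 km/s.
Transfer-orbit speed at r₂: v_p = √[μ(2/r₂ − 1/a_t)] = 3.8203 km/s.
Second burn Δv₂ = |v₂ − v_p| = 0.9167 km/s.
Δv = Δv₁ + Δv₂ = 0.5510 + 0.9167 = 1.468 km/s.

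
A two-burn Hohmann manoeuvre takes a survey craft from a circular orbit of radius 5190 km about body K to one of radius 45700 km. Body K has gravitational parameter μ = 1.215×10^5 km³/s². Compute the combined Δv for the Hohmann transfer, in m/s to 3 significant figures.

Δv = 2540 m/s

Semi-major axis of the transfer orbit: a_t = (5190 + 45700)/2 = 25445 km.
At r₁ the circular-orbit speed is v₁ = √(μ/r₁) = 4.838 km/s.
Transfer-orbit speed at r₁ (vis-viva): v_p = √[μ(2/r₁ − 1/a_t)] = 6.484 km/s.
First burn Δv₁ = |v_p − v₁| = 1.646 km/s.
Circular speed at r₂: v₂ = √(μ/r₂) = 1.6305 km/s.
Transfer-orbit speed at r₂: v_a = √[μ(2/r₂ − 1/a_t)] = 0.73640 km/s.
Second burn Δv₂ = |v₂ − v_a| = 0.8941 km/s.
Total Δv = Δv₁ + Δv₂ = 2.540 km/s.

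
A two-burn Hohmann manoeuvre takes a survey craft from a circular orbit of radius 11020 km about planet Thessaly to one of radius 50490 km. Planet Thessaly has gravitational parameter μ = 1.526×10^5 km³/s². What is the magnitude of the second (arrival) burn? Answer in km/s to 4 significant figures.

Δv₂ = 0.6978 km/s

The Hohmann ellipse has a_t = (r₁ + r₂)/2 = 30755 km.
On the circular orbit at r = 50490 km, v_c = √(μ/r) = 1.7385 km/s.
Transfer-orbit speed at the same r (vis-viva, a = a_t): v_t = √[μ(2/r − 1/a_t)] = 1.0407 km/s.
Δv₂ = |v_t − v_c| = |1.0407 − 1.7385| = 0.6978 km/s.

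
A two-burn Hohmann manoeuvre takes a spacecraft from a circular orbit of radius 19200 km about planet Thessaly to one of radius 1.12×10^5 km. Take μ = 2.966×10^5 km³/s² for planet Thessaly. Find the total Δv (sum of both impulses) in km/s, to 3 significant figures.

Δv = 1.95 km/s

The Hohmann ellipse has a_t = (r₁ + r₂)/2 = 65600 km.
Circular speed at r₁: v₁ = √(μ/r₁) = √(2.966×10^5/19200) = 3.9304 km/s.
On the transfer ellipse at r₁, vis-viva equation gives v_p = √[μ(2/r₁ − 1/a_t)] = 5.1356 km/s.
First burn Δv₁ = |v_p − v₁| = 1.205 km/s.
At r₂, v₂ = √(μ/r₂) = 1.6273 km/s.
Transfer-orbit speed at r₂: v_a = √[μ(2/r₂ − 1/a_t)] = 0.88039 km/s.
Second burn Δv₂ = |v₂ − v_a| = 0.7469 km/s.
Total Δv = Δv₁ + Δv₂ = 1.952 km/s.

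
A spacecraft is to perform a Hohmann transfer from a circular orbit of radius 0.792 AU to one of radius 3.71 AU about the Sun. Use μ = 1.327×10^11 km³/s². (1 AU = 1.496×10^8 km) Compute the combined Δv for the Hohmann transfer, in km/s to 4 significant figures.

In km: r₁ = 0.792 × 1.496×10^8 = 1.184832×10^8 km; r₂ = 3.71 × 1.496×10^8 = 5.55016×10^8 km.
The Hohmann ellipse has a_t = (r₁ + r₂)/2 = 3.367496×10^8 km.
At r₁ the circular-orbit speed is v₁ = √(μ/r₁) = 33.466 km/s.
Transfer-orbit speed at r₁ (v² = μ(2/r − 1/a)): v_p = √[μ(2/r₁ − 1/a_t)] = 42.964 km/s.
First burn Δv₁ = |v_p − v₁| = 9.498 km/s.
Circular speed at r₂: v₂ = √(μ/r₂) = 15.463 km/s.
Transfer-orbit speed at r₂: v_a = √[μ(2/r₂ − 1/a_t)] = 9.1719 km/s.
Second burn Δv₂ = |v₂ − v_a| = 6.291 km/s.
Δv = Δv₁ + Δv₂ = 9.498 + 6.291 = 15.79 km/s.

Δv = 15.79 km/s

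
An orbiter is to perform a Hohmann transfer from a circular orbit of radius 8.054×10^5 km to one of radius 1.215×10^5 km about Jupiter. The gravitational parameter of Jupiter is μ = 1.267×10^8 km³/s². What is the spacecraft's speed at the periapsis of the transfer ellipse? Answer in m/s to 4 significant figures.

v = 42570 m/s

The Hohmann ellipse has a_t = (r₁ + r₂)/2 = 4.6345×10^5 km.
The periapsis of the transfer ellipse is at r = 1.215×10^5 km.
Vis-viva: v = √[μ(2/r − 1/a_t)] = √[1.267×10^8 × (2/1.215×10^5 − 1/4.6345×10^5)] = 42.57 km/s.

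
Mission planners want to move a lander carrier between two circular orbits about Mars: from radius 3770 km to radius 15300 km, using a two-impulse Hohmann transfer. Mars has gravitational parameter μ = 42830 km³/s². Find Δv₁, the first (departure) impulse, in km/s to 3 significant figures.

Semi-major axis of the transfer orbit: a_t = (3770 + 15300)/2 = 9535 km.
On the circular orbit at r = 3770 km, v_c = √(μ/r) = 3.371 km/s.
Vis-viva on the transfer ellipse at r = 3770 km gives v_t = √[μ(2/r − 1/a_t)] = 4.270 km/s.
Δv₁ = |v_t − v_c| = |4.270 − 3.371| = 0.8990 km/s.

Δv₁ = 0.899 km/s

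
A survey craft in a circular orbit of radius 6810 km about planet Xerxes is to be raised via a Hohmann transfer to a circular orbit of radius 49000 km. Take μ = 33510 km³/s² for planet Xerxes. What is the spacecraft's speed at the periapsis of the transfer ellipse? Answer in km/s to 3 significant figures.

The Hohmann ellipse has a_t = (r₁ + r₂)/2 = 27905 km.
The periapsis of the transfer ellipse is at r = 6810 km.
From the vis-viva equation, v = √[μ(2/r − 1/a_t)] = 2.939 km/s.

v = 2.94 km/s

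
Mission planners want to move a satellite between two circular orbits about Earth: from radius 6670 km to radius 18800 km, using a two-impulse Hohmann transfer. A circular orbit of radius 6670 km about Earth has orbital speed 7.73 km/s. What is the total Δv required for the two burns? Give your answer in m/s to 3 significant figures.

From the circular-orbit relation v² = μ/r at r = 6670 km: μ = v²r = (7.73)² × 6670 = 3.98552×10^5 km³/s².
The Hohmann ellipse has a_t = (r₁ + r₂)/2 = 12735 km.
Circular speed at r₁: v₁ = √(μ/r₁) = √(3.98552×10^5/6670) = 7.730 km/s.
Transfer-orbit speed at r₁ (vis-viva): v_p = √[μ(2/r₁ − 1/a_t)] = 9.392 km/s.
First burn Δv₁ = |v_p − v₁| = 1.662 km/s.
At r₂, v₂ = √(μ/r₂) = 4.604 km/s.
Transfer-orbit speed at r₂: v_a = √[μ(2/r₂ − 1/a_t)] = 3.332 km/s.
Second burn Δv₂ = |v₂ − v_a| = 1.272 km/s.
Δv = Δv₁ + Δv₂ = 1.662 + 1.272 = 2.934 km/s.

Δv = 2930 m/s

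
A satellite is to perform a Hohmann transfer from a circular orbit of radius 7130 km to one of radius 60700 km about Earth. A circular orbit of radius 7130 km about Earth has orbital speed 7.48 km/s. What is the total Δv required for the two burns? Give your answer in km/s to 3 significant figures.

From the circular-orbit relation v² = μ/r at r = 7130 km: μ = v²r = (7.48)² × 7130 = 3.98926×10^5 km³/s².
The Hohmann ellipse has a_t = (r₁ + r₂)/2 = 33915 km.
At r₁ the circular-orbit speed is v₁ = √(μ/r₁) = 7.4800 km/s.
Transfer-orbit speed at r₁ (vis-viva): v_p = √[μ(2/r₁ − 1/a_t)] = 10.007 km/s.
First burn Δv₁ = |v_p − v₁| = 2.527 km/s.
At r₂, v₂ = √(μ/r₂) = 2.5636 km/s.
Transfer-orbit speed at r₂: v_a = √[μ(2/r₂ − 1/a_t)] = 1.1754 km/s.
Second burn Δv₂ = |v₂ − v_a| = 1.388 km/s.
Δv = Δv₁ + Δv₂ = 2.527 + 1.388 = 3.915 km/s.

Δv = 3.92 km/s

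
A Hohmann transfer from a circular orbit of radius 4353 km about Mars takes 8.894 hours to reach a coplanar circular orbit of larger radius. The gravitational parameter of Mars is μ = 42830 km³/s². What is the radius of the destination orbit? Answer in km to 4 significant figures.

r₂ = 28540 km

Transfer time t = 8.894 hours = 32018.4 s, and t = π√(a_t³/μ).
So a_t = (μ t²/π²)^(1/3) = (42830 × (32018.4)² / π²)^(1/3) = 16447 km.
Since a_t = (r₁ + r₂)/2, r₂ = 2a_t − r₁ = 2×16447 − 4353 = 28541 km.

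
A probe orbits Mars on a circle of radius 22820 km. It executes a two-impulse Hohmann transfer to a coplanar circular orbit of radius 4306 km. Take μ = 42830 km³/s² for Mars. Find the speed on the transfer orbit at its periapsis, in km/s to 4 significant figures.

Semi-major axis of the transfer orbit: a_t = (22820 + 4306)/2 = 13563 km.
At periapsis, r = 4306 km.
From the vis-viva equation, v = √[μ(2/r − 1/a_t)] = 4.091 km/s.

v = 4.091 km/s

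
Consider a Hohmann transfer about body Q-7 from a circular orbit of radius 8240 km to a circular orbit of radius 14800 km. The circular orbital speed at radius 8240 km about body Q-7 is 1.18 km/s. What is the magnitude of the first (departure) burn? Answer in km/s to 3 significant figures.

From the circular-orbit relation v² = μ/r at r = 8240 km: μ = v²r = (1.18)² × 8240 = 11473.4 km³/s².
Transfer-ellipse semi-major axis a_t = (r₁ + r₂)/2 = (8240 + 14800)/2 = 11520 km.
On the circular orbit at r = 8240 km, v_c = √(μ/r) = 1.1800 km/s.
Vis-viva on the transfer ellipse at r = 8240 km gives v_t = √[μ(2/r − 1/a_t)] = 1.3375 km/s.
Δv₁ = |v_t − v_c| = |1.3375 − 1.1800| = 0.1575 km/s.

Δv₁ = 0.157 km/s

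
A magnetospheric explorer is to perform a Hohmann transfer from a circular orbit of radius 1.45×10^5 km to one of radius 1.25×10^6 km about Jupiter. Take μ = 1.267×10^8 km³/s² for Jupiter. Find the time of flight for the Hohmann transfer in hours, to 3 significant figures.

The Hohmann ellipse has a_t = (r₁ + r₂)/2 = 6.975×10^5 km.
By Kepler's third law the transfer-orbit period is T = 2π√(a_t³/μ), so t = T/2 = 1.626×10^5 s.
Converting: 1.626×10^5 s ÷ 3600 s/hour = 45.2 hours.

t = 45.2 hours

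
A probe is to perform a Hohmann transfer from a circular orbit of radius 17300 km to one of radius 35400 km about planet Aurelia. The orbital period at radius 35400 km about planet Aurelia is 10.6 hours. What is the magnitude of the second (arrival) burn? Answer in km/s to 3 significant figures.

Δv₂ = 1.11 km/s

From Kepler's third law T² = 4π²r³/μ at r = 35400 km, T = 10.6 hours = 10.6 × 3600 s = 38160 s: μ = 4π²r³/T² = 1.20269×10^6 km³/s².
Transfer-ellipse semi-major axis a_t = (r₁ + r₂)/2 = (17300 + 35400)/2 = 26350 km.
On the circular orbit at r = 35400 km, v_c = √(μ/r) = 5.829 km/s.
Vis-viva on the transfer ellipse at r = 35400 km gives v_t = √[μ(2/r − 1/a_t)] = 4.723 km/s.
Δv₂ = |v_t − v_c| = |4.723 − 5.829| = 1.106 km/s.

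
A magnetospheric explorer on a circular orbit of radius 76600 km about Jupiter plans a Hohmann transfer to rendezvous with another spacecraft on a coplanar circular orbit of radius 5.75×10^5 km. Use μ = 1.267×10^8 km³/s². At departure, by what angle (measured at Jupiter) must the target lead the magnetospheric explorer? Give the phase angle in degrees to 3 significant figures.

φ = 103°

Transfer-ellipse semi-major axis a_t = (r₁ + r₂)/2 = (76600 + 5.750×10^5)/2 = 3.258×10^5 km.
Transfer time t = π√(a_t³/μ) = 51902 s.
Target angular speed ω₂ = √(μ/r₂³) = 2.5816×10^-5 rad/s.
Angle swept by the target during transfer: ω₂·t = 1.3399 rad = 76.77°.
Arrival is 180° from departure on the ellipse, so φ = 180° − 76.77° = 103°.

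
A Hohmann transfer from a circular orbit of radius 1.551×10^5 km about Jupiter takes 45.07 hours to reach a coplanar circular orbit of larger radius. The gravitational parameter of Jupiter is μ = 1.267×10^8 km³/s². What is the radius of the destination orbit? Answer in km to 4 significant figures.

r₂ = 1.238×10^6 km

Transfer time t = 45.07 hours = 1.62252×10^5 s, and t = π√(a_t³/μ).
So a_t = (μ t²/π²)^(1/3) = (1.267×10^8 × (1.62252×10^5)² / π²)^(1/3) = 6.9655×10^5 km.
Since a_t = (r₁ + r₂)/2, r₂ = 2a_t − r₁ = 2×6.9655×10^5 − 1.551×10^5 = 1.238×10^6 km.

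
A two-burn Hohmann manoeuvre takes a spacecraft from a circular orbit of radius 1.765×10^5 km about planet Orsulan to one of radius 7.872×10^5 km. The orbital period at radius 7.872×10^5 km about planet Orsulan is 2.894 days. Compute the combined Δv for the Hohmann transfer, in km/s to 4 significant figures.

From Kepler's third law T² = 4π²r³/μ at r = 7.872×10^5 km, T = 2.894 days = 2.894 × 86400 s = 2.500416×10^5 s: μ = 4π²r³/T² = 3.08028×10^8 km³/s².
Semi-major axis of the transfer orbit: a_t = (1.765×10^5 + 7.872×10^5)/2 = 4.8185×10^5 km.
Circular speed at r₁: v₁ = √(μ/r₁) = √(3.08028×10^8/1.765×10^5) = 41.78 km/s.
On the transfer ellipse at r₁, vis-viva equation gives v_p = √[μ(2/r₁ − 1/a_t)] = 53.40 km/s.
First burn Δv₁ = |v_p − v₁| = 11.62 km/s.
Circular speed at r₂: v₂ = √(μ/r₂) = 19.781 km/s.
Transfer-orbit speed at r₂: v_a = √[μ(2/r₂ − 1/a_t)] = 11.972 km/s.
Second burn Δv₂ = |v₂ − v_a| = 7.809 km/s.
Δv = Δv₁ + Δv₂ = 11.62 + 7.809 = 19.43 km/s.

Δv = 19.43 km/s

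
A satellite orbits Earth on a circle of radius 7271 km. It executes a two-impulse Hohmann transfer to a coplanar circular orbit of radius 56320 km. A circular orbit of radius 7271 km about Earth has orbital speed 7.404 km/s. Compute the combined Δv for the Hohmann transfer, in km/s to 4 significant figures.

Δv = 3.838 km/s

From the circular-orbit relation v² = μ/r at r = 7271 km: μ = v²r = (7.404)² × 7271 = 3.98591×10^5 km³/s².
Semi-major axis of the transfer orbit: a_t = (7271 + 56320)/2 = 31795.5 km.
At r₁ the circular-orbit speed is v₁ = √(μ/r₁) = 7.404 km/s.
On the transfer ellipse at r₁, vis-viva equation gives v_p = √[μ(2/r₁ − 1/a_t)] = 9.854 km/s.
First burn Δv₁ = |v_p − v₁| = 2.450 km/s.
Circular speed at r₂: v₂ = √(μ/r₂) = 2.660 km/s.
Transfer-orbit speed at r₂: v_a = √[μ(2/r₂ − 1/a_t)] = 1.272 km/s.
Second burn Δv₂ = |v₂ − v_a| = 1.388 km/s.
Δv = Δv₁ + Δv₂ = 2.450 + 1.388 = 3.838 km/s.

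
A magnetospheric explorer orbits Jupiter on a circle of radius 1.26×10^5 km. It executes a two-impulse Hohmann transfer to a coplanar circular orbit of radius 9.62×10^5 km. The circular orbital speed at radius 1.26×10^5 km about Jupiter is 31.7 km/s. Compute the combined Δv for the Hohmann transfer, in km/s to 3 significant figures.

Δv = 16.4 km/s

From the circular-orbit relation v² = μ/r at r = 1.26×10^5 km: μ = v²r = (31.7)² × 1.26×10^5 = 1.26616×10^8 km³/s².
Transfer-ellipse semi-major axis a_t = (r₁ + r₂)/2 = (1.260×10^5 + 9.620×10^5)/2 = 5.440×10^5 km.
At r₁ the circular-orbit speed is v₁ = √(μ/r₁) = 31.700 km/s.
On the transfer ellipse at r₁, v² = μ(2/r − 1/a) gives v_p = √[μ(2/r₁ − 1/a_t)] = 42.155 km/s.
First burn Δv₁ = |v_p − v₁| = 10.455 km/s.
Circular speed at r₂: v₂ = √(μ/r₂) = 11.4725 km/s.
Transfer-orbit speed at r₂: v_a = √[μ(2/r₂ − 1/a_t)] = 5.52132 km/s.
Second burn Δv₂ = |v₂ − v_a| = 5.9512 km/s.
Total Δv = Δv₁ + Δv₂ = 16.41 km/s.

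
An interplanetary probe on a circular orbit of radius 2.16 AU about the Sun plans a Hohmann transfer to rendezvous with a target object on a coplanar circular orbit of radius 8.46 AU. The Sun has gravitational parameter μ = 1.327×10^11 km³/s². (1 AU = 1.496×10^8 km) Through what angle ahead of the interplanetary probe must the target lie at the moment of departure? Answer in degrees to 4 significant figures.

In km: r₁ = 2.16 × 1.496×10^8 = 3.23136×10^8 km; r₂ = 8.46 × 1.496×10^8 = 1.265616×10^9 km.
Transfer-ellipse semi-major axis a_t = (r₁ + r₂)/2 = (3.23136×10^8 + 1.265616×10^9)/2 = 7.94376×10^8 km.
Transfer time t = π√(a_t³/μ) = 1.9309×10^8 s.
The target's mean motion on its circular orbit is ω₂ = √(μ/r₂³) = 8.0906×10^-9 rad/s.
Angle swept by the target during transfer: ω₂·t = 1.5622 rad = 89.51°.
The interplanetary probe traverses 180° on the transfer ellipse, so the target must lead by 180° − 89.51° = 90.49°.

φ = 90.49°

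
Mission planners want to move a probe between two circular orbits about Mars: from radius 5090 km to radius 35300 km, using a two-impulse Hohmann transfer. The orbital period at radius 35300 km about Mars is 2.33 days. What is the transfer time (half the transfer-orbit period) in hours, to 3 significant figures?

t = 12.1 hours

From Kepler's third law T² = 4π²r³/μ at r = 35300 km, T = 2.33 days = 2.33 × 86400 s = 2.01312×10^5 s: μ = 4π²r³/T² = 42849.4 km³/s².
Semi-major axis of the transfer orbit: a_t = (5090 + 35300)/2 = 20195 km.
Half the transfer-orbit period gives t = π√(a_t³/μ) = 43560 s.
Converting: 43560 s ÷ 3600 s/hour = 12.1 hours.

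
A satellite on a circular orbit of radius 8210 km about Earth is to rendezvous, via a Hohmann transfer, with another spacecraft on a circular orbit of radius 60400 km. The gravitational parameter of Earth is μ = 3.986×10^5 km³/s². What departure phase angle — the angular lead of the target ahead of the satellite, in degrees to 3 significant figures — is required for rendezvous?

Semi-major axis of the transfer orbit: a_t = (8210 + 60400)/2 = 34305 km.
Transfer time t = π√(a_t³/μ) = 31617 s.
The target's mean motion on its circular orbit is ω₂ = √(μ/r₂³) = 4.2532×10^-5 rad/s.
Angle swept by the target during transfer: ω₂·t = 1.3447 rad = 77.05°.
The satellite traverses 180° on the transfer ellipse, so the target must lead by 180° − 77.05° = 103°.

φ = 103°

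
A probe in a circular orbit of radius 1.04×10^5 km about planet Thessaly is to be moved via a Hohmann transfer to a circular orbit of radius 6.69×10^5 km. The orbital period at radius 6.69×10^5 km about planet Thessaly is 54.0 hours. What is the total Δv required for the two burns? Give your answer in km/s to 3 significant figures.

From Kepler's third law T² = 4π²r³/μ at r = 6.69×10^5 km, T = 54.0 hours = 54.0 × 3600 s = 1.944×10^5 s: μ = 4π²r³/T² = 3.12785×10^8 km³/s².
Semi-major axis of the transfer orbit: a_t = (1.040×10^5 + 6.690×10^5)/2 = 3.865×10^5 km.
At r₁ the circular-orbit speed is v₁ = √(μ/r₁) = 54.84 km/s.
On the transfer ellipse at r₁, v² = μ(2/r − 1/a) gives v_p = √[μ(2/r₁ − 1/a_t)] = 72.15 km/s.
First burn Δv₁ = |v_p − v₁| = 17.31 km/s.
At r₂, v₂ = √(μ/r₂) = 21.623 km/s.
Transfer-orbit speed at r₂: v_a = √[μ(2/r₂ − 1/a_t)] = 11.216 km/s.
Second burn Δv₂ = |v₂ − v_a| = 10.41 km/s.
Total Δv = Δv₁ + Δv₂ = 27.72 km/s.

Δv = 27.7 km/s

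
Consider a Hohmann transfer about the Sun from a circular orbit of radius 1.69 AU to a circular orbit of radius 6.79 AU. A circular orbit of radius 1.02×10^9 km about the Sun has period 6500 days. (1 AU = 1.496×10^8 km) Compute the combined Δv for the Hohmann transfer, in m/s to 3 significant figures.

From Kepler's third law T² = 4π²r³/μ at r = 1.02×10^9 km, T = 6500 days = 6500 × 86400 s = 5.616×10^8 s: μ = 4π²r³/T² = 1.32833×10^11 km³/s².
In km: r₁ = 1.69 × 1.496×10^8 = 2.52824×10^8 km; r₂ = 6.79 × 1.496×10^8 = 1.015784×10^9 km.
The Hohmann ellipse has a_t = (r₁ + r₂)/2 = 6.34304×10^8 km.
At r₁ the circular-orbit speed is v₁ = √(μ/r₁) = 22.922 km/s.
Transfer-orbit speed at r₁ (vis-viva): v_p = √[μ(2/r₁ − 1/a_t)] = 29.007 km/s.
First burn Δv₁ = |v_p − v₁| = 6.085 km/s.
At r₂, v₂ = √(μ/r₂) = 11.4354 km/s.
Transfer-orbit speed at r₂: v_a = √[μ(2/r₂ − 1/a_t)] = 7.21959 km/s.
Second burn Δv₂ = |v₂ − v_a| = 4.216 km/s.
Total Δv = Δv₁ + Δv₂ = 10.30 km/s.

Δv = 10300 m/s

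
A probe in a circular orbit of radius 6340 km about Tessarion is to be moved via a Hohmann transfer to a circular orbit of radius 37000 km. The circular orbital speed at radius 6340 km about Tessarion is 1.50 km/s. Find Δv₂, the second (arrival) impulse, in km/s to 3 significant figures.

From the circular-orbit relation v² = μ/r at r = 6340 km: μ = v²r = (1.50)² × 6340 = 14265.0 km³/s².
The Hohmann ellipse has a_t = (r₁ + r₂)/2 = 21670 km.
On the circular orbit at r = 37000 km, v_c = √(μ/r) = 0.62092 km/s.
Transfer-orbit speed at the same r (vis-viva, a = a_t): v_t = √[μ(2/r − 1/a_t)] = 0.33585 km/s.
Δv₂ = |v_t − v_c| = |0.33585 − 0.62092| = 0.2851 km/s.

Δv₂ = 0.285 km/s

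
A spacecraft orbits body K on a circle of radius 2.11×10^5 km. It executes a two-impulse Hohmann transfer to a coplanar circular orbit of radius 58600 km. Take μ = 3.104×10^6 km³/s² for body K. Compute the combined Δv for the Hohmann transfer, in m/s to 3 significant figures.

Semi-major axis of the transfer orbit: a_t = (2.110×10^5 + 58600)/2 = 1.348×10^5 km.
At r₁ the circular-orbit speed is v₁ = √(μ/r₁) = 3.8355 km/s.
On the transfer ellipse at r₁, v² = μ(2/r − 1/a) gives v_a = √[μ(2/r₁ − 1/a_t)] = 2.5289 km/s.
First burn Δv₁ = |v_a − v₁| = 1.3066 km/s.
At r₂, v₂ = √(μ/r₂) = 7.2780 km/s.
Transfer-orbit speed at r₂: v_p = √[μ(2/r₂ − 1/a_t)] = 9.1056 km/s.
Second burn Δv₂ = |v₂ − v_p| = 1.8276 km/s.
Δv = Δv₁ + Δv₂ = 1.3066 + 1.8276 = 3.134 km/s.

Δv = 3130 m/s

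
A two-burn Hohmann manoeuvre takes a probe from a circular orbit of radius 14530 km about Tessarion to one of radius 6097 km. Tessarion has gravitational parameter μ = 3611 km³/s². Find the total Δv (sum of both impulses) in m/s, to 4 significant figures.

Δv = 259.1 m/s

Semi-major axis of the transfer orbit: a_t = (14530 + 6097)/2 = 10313.5 km.
Circular speed at r₁: v₁ = √(μ/r₁) = √(3611/14530) = 0.4985 km/s.
On the transfer ellipse at r₁, vis-viva equation gives v_a = √[μ(2/r₁ − 1/a_t)] = 0.3833 km/s.
First burn Δv₁ = |v_a − v₁| = 0.1152 km/s.
Circular speed at r₂: v₂ = √(μ/r₂) = 0.7696 km/s.
Transfer-orbit speed at r₂: v_p = √[μ(2/r₂ − 1/a_t)] = 0.9135 km/s.
Second burn Δv₂ = |v₂ − v_p| = 0.1439 km/s.
Δv = Δv₁ + Δv₂ = 0.1152 + 0.1439 = 0.2591 km/s.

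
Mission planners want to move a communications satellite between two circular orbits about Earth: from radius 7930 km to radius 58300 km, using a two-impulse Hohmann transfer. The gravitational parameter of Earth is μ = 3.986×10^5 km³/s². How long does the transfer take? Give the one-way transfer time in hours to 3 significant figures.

Transfer-ellipse semi-major axis a_t = (r₁ + r₂)/2 = (7930 + 58300)/2 = 33115 km.
Half the transfer-orbit period gives t = π√(a_t³/μ) = 29990 s.
Converting: 29990 s ÷ 3600 s/hour = 8.33 hours.

t = 8.33 hours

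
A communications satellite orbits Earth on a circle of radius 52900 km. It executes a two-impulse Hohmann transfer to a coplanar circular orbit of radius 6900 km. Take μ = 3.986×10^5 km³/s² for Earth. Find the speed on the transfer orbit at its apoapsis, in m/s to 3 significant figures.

v = 1320 m/s

The Hohmann ellipse has a_t = (r₁ + r₂)/2 = 29900 km.
The apoapsis of the transfer ellipse is at r = 52900 km.
From the vis-viva equation, v = √[μ(2/r − 1/a_t)] = 1.319 km/s.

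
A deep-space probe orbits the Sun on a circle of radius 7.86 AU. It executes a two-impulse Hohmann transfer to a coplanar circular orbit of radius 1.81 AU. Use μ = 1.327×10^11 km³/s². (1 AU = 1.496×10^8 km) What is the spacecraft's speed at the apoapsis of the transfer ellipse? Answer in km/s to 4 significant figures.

In km: r₁ = 7.86 × 1.496×10^8 = 1.175856×10^9 km; r₂ = 1.81 × 1.496×10^8 = 2.70776×10^8 km.
Semi-major axis of the transfer orbit: a_t = (1.175856×10^9 + 2.70776×10^8)/2 = 7.23316×10^8 km.
At apoapsis, r = 1.175856×10^9 km.
From the vis-viva equation, v = √[μ(2/r − 1/a_t)] = 6.500 km/s.

v = 6.500 km/s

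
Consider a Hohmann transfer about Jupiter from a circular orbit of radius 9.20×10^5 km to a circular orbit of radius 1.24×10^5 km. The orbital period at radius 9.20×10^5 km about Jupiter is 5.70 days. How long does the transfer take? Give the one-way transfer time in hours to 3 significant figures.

t = 29.2 hours

From Kepler's third law T² = 4π²r³/μ at r = 9.20×10^5 km, T = 5.70 days = 5.70 × 86400 s = 4.9248×10^5 s: μ = 4π²r³/T² = 1.26749×10^8 km³/s².
The Hohmann ellipse has a_t = (r₁ + r₂)/2 = 5.220×10^5 km.
Transfer time t = π√(a_t³/μ) = π√((5.220×10^5)³ / 1.26749×10^8) = 1.052×10^5 s.
Converting: 1.052×10^5 s ÷ 3600 s/hour = 29.2 hours.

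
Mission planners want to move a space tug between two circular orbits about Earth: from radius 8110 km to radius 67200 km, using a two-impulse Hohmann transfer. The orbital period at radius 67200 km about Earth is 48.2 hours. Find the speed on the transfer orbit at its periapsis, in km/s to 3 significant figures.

From Kepler's third law T² = 4π²r³/μ at r = 67200 km, T = 48.2 hours = 48.2 × 3600 s = 1.7352×10^5 s: μ = 4π²r³/T² = 3.97895×10^5 km³/s².
The Hohmann ellipse has a_t = (r₁ + r₂)/2 = 37655 km.
At periapsis, r = 8110 km.
Vis-viva: v = √[μ(2/r − 1/a_t)] = √[3.97895×10^5 × (2/8110 − 1/37655)] = 9.357 km/s.

v = 9.36 km/s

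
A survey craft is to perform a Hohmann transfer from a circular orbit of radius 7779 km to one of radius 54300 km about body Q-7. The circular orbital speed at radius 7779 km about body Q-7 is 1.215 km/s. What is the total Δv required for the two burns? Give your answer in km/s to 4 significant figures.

Δv = 0.6217 km/s

From the circular-orbit relation v² = μ/r at r = 7779 km: μ = v²r = (1.215)² × 7779 = 11483.6 km³/s².
The Hohmann ellipse has a_t = (r₁ + r₂)/2 = 31039.5 km.
At r₁ the circular-orbit speed is v₁ = √(μ/r₁) = 1.215 km/s.
Transfer-orbit speed at r₁ (v² = μ(2/r − 1/a)): v_p = √[μ(2/r₁ − 1/a_t)] = 1.607 km/s.
First burn Δv₁ = |v_p − v₁| = 0.3920 km/s.
Circular speed at r₂: v₂ = √(μ/r₂) = 0.4599 km/s.
Transfer-orbit speed at r₂: v_a = √[μ(2/r₂ − 1/a_t)] = 0.2302 km/s.
Second burn Δv₂ = |v₂ − v_a| = 0.2297 km/s.
Δv = Δv₁ + Δv₂ = 0.3920 + 0.2297 = 0.6217 km/s.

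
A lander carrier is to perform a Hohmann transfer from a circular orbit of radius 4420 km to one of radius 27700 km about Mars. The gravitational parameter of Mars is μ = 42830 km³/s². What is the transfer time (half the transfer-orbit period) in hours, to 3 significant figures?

The Hohmann ellipse has a_t = (r₁ + r₂)/2 = 16060 km.
Half the transfer-orbit period gives t = π√(a_t³/μ) = 30900 s.
Converting: 30900 s ÷ 3600 s/hour = 8.58 hours.

t = 8.58 hours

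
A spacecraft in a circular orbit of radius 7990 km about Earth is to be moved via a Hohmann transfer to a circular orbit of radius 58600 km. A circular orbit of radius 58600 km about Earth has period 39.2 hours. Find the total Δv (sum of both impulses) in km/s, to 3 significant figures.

From Kepler's third law T² = 4π²r³/μ at r = 58600 km, T = 39.2 hours = 39.2 × 3600 s = 1.4112×10^5 s: μ = 4π²r³/T² = 3.98910×10^5 km³/s².
Transfer-ellipse semi-major axis a_t = (r₁ + r₂)/2 = (7990 + 58600)/2 = 33295 km.
Circular speed at r₁: v₁ = √(μ/r₁) = √(3.98910×10^5/7990) = 7.066 km/s.
On the transfer ellipse at r₁, vis-viva equation gives v_p = √[μ(2/r₁ − 1/a_t)] = 9.374 km/s.
First burn Δv₁ = |v_p − v₁| = 2.308 km/s.
Circular speed at r₂: v₂ = √(μ/r₂) = 2.609 km/s.
Transfer-orbit speed at r₂: v_a = √[μ(2/r₂ − 1/a_t)] = 1.278 km/s.
Second burn Δv₂ = |v₂ − v_a| = 1.331 km/s.
Δv = Δv₁ + Δv₂ = 2.308 + 1.331 = 3.639 km/s.

Δv = 3.64 km/s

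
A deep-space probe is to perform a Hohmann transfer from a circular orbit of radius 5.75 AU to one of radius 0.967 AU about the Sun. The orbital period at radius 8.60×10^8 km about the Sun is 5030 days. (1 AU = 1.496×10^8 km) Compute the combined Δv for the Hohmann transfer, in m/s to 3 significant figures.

Δv = 15100 m/s

From Kepler's third law T² = 4π²r³/μ at r = 8.60×10^8 km, T = 5030 days = 5030 × 86400 s = 4.34592×10^8 s: μ = 4π²r³/T² = 1.32951×10^11 km³/s².
In km: r₁ = 5.75 × 1.496×10^8 = 8.602×10^8 km; r₂ = 0.967 × 1.496×10^8 = 1.446632×10^8 km.
Semi-major axis of the transfer orbit: a_t = (8.602×10^8 + 1.446632×10^8)/2 = 5.024316×10^8 km.
Circular speed at r₁: v₁ = √(μ/r₁) = √(1.32951×10^11/8.602×10^8) = 12.432 km/s.
Transfer-orbit speed at r₁ (v² = μ(2/r − 1/a)): v_a = √[μ(2/r₁ − 1/a_t)] = 6.6709 km/s.
First burn Δv₁ = |v_a − v₁| = 5.761 km/s.
At r₂, v₂ = √(μ/r₂) = 30.316 km/s.
Transfer-orbit speed at r₂: v_p = √[μ(2/r₂ − 1/a_t)] = 39.667 km/s.
Second burn Δv₂ = |v₂ − v_p| = 9.351 km/s.
Δv = Δv₁ + Δv₂ = 5.761 + 9.351 = 15.11 km/s.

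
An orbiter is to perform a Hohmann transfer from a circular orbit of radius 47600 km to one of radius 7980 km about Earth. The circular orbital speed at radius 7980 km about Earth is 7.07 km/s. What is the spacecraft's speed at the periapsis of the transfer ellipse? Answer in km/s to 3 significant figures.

v = 9.25 km/s

From the circular-orbit relation v² = μ/r at r = 7980 km: μ = v²r = (7.07)² × 7980 = 3.98880×10^5 km³/s².
Semi-major axis of the transfer orbit: a_t = (47600 + 7980)/2 = 27790 km.
At periapsis, r = 7980 km.
Applying v² = μ(2/r − 1/a_t): v = 9.253 km/s.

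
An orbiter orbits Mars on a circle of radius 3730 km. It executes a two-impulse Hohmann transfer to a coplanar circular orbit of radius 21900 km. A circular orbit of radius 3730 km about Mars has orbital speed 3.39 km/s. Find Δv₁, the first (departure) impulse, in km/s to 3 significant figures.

Δv₁ = 1.04 km/s

From the circular-orbit relation v² = μ/r at r = 3730 km: μ = v²r = (3.39)² × 3730 = 42865.5 km³/s².
Semi-major axis of the transfer orbit: a_t = (3730 + 21900)/2 = 12815 km.
Circular speed at r = 3730 km: v_c = √(μ/r) = 3.390 km/s.
Vis-viva on the transfer ellipse at r = 3730 km gives v_t = √[μ(2/r − 1/a_t)] = 4.432 km/s.
Δv₁ = |v_t − v_c| = |4.432 − 3.390| = 1.042 km/s.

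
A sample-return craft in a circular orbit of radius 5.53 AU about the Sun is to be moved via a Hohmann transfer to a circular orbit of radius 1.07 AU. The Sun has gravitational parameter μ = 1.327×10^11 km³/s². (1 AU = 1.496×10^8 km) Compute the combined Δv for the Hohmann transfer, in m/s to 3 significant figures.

Δv = 13900 m/s

In km: r₁ = 5.53 × 1.496×10^8 = 8.27288×10^8 km; r₂ = 1.07 × 1.496×10^8 = 1.60072×10^8 km.
Transfer-ellipse semi-major axis a_t = (r₁ + r₂)/2 = (8.27288×10^8 + 1.60072×10^8)/2 = 4.9368×10^8 km.
At r₁ the circular-orbit speed is v₁ = √(μ/r₁) = 12.665 km/s.
Transfer-orbit speed at r₁ (vis-viva equation): v_a = √[μ(2/r₁ − 1/a_t)] = 7.2118 km/s.
First burn Δv₁ = |v_a − v₁| = 5.453 km/s.
At r₂, v₂ = √(μ/r₂) = 28.79 km/s.
Transfer-orbit speed at r₂: v_p = √[μ(2/r₂ − 1/a_t)] = 37.27 km/s.
Second burn Δv₂ = |v₂ − v_p| = 8.480 km/s.
Δv = Δv₁ + Δv₂ = 5.453 + 8.480 = 13.93 km/s.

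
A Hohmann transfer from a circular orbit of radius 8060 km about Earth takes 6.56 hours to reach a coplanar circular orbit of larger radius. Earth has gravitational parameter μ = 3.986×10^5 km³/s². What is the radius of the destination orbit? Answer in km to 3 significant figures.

Transfer time t = 6.56 hours = 23616 s, and t = π√(a_t³/μ).
So a_t = (μ t²/π²)^(1/3) = (3.986×10^5 × (23616)² / π²)^(1/3) = 28241 km.
Since a_t = (r₁ + r₂)/2, r₂ = 2a_t − r₁ = 2×28241 − 8060 = 48422 km.

r₂ = 48400 km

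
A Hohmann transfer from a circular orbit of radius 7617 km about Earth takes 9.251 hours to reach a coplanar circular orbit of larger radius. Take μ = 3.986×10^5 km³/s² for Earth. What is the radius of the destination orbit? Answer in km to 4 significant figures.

Transfer time t = 9.251 hours = 33303.6 s, and t = π√(a_t³/μ).
So a_t = (μ t²/π²)^(1/3) = (3.986×10^5 × (33303.6)² / π²)^(1/3) = 35515 km.
Since a_t = (r₁ + r₂)/2, r₂ = 2a_t − r₁ = 2×35515 − 7617 = 63413 km.

r₂ = 63410 km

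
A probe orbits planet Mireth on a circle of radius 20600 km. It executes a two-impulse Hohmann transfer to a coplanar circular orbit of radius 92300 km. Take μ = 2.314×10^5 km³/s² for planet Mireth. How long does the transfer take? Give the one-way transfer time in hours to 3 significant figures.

t = 24.3 hours

The Hohmann ellipse has a_t = (r₁ + r₂)/2 = 56450 km.
Half the transfer-orbit period gives t = π√(a_t³/μ) = 87590 s.
Converting: 87590 s ÷ 3600 s/hour = 24.3 hours.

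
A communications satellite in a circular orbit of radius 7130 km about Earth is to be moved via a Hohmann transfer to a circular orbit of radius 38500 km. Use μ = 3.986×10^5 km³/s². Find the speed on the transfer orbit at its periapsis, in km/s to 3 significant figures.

v = 9.71 km/s

Semi-major axis of the transfer orbit: a_t = (7130 + 38500)/2 = 22815 km.
At periapsis, r = 7130 km.
Applying v² = μ(2/r − 1/a_t): v = 9.713 km/s.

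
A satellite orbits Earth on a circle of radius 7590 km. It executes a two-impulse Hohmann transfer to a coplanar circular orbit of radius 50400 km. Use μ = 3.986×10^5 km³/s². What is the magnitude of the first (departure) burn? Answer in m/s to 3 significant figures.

Δv₁ = 2310 m/s

Transfer-ellipse semi-major axis a_t = (r₁ + r₂)/2 = (7590 + 50400)/2 = 28995 km.
On the circular orbit at r = 7590 km, v_c = √(μ/r) = 7.2468 km/s.
Transfer-orbit speed at the same r (vis-viva, a = a_t): v_t = √[μ(2/r − 1/a_t)] = 9.5544 km/s.
Δv₁ = |v_t − v_c| = |9.5544 − 7.2468| = 2.308 km/s.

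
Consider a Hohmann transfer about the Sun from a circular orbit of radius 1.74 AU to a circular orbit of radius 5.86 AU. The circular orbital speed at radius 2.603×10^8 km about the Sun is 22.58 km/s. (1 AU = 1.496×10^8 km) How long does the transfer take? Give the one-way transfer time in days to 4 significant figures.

t = 1353 days

From the circular-orbit relation v² = μ/r at r = 2.603×10^8 km: μ = v²r = (22.58)² × 2.603×10^8 = 1.32716×10^11 km³/s².
In km: r₁ = 1.74 × 1.496×10^8 = 2.60304×10^8 km; r₂ = 5.86 × 1.496×10^8 = 8.76656×10^8 km.
The Hohmann ellipse has a_t = (r₁ + r₂)/2 = 5.6848×10^8 km.
By Kepler's third law the transfer-orbit period is T = 2π√(a_t³/μ), so t = T/2 = 1.169×10^8 s.
Converting: 1.169×10^8 s ÷ 86400 s/day = 1353 days.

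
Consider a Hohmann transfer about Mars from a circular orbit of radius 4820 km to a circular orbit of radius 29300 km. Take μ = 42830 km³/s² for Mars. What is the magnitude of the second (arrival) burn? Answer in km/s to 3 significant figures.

The Hohmann ellipse has a_t = (r₁ + r₂)/2 = 17060 km.
Circular speed at r = 29300 km: v_c = √(μ/r) = 1.209 km/s.
Transfer-orbit speed at the same r (vis-viva, a = a_t): v_t = √[μ(2/r − 1/a_t)] = 0.6426 km/s.
Δv₂ = |v_t − v_c| = |0.6426 − 1.209| = 0.5664 km/s.

Δv₂ = 0.566 km/s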